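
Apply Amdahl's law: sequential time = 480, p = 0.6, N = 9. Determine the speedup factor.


Amdahl's law: T_p = T × ((1-p) + p/N)
= 480 × ((1-0.6) + 0.6/9)
= 480 × (0.40 + 0.0667)
= 480 × 0.4667
= 224.00
Speedup = 480/224.00
= 2.14×


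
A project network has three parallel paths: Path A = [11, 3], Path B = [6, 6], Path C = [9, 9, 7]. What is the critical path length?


Path A: 11 + 3 = 14
Path B: 6 + 6 = 12
Path C: 9 + 9 + 7 = 25
Critical path = longest = max(14, 12, 25)
= 25 (Path C)


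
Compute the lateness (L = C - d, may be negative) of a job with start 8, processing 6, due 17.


Completion = 8 + 6 = 14
Lateness = C - d = 14 - 17
= -3


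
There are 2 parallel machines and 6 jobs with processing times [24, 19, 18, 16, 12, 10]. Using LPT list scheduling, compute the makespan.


Jobs (LPT sorted): [24, 19, 18, 16, 12, 10]
Machines: 2
  J=24 → Machine 1 (load: 0+24=24)
  J=19 → Machine 2 (load: 0+19=19)
  J=18 → Machine 2 (load: 19+18=37)
  J=16 → Machine 1 (load: 24+16=40)
  J=12 → Machine 2 (load: 37+12=49)
  J=10 → Machine 1 (load: 40+10=50)
Machine loads: [50, 49]
Makespan = max = 50 time units


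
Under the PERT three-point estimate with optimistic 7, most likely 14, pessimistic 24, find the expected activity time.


te = (o + 4m + p) / 6
= (7 + 4×14 + 24) / 6
= (7 + 56 + 24) / 6
= 87 / 6
= 14.50


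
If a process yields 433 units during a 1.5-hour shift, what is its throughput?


Throughput = units / time
= 433 / 1.5
= 288.7 units/hour


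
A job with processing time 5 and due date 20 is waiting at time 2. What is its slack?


Slack = due - current_time - processing
= 20 - 2 - 5
= 13


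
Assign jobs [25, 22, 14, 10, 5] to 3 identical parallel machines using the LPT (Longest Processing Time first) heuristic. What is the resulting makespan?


Jobs (LPT sorted): [25, 22, 14, 10, 5]
Machines: 3
  J=25 → Machine 1 (load: 0+25=25)
  J=22 → Machine 2 (load: 0+22=22)
  J=14 → Machine 3 (load: 0+14=14)
  J=10 → Machine 3 (load: 14+10=24)
  J=5 → Machine 2 (load: 22+5=27)
Machine loads: [25, 27, 24]
Makespan = max = 27 time units


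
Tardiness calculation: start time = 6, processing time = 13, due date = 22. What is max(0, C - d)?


Completion = start + processing = 6 + 13 = 19
Tardiness = max(0, C - d) = max(0, 19 - 22)
= max(0, -3)
= 0


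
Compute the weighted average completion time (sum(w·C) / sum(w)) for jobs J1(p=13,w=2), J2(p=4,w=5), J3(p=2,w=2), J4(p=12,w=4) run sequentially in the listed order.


Completion times:
  J1: C=13, w×C=2×13=26
  J2: C=17, w×C=5×17=85
  J3: C=19, w×C=2×19=38
  J4: C=31, w×C=4×31=124
Sum w×C = 273
Sum w = 13
Weighted avg = 273/13
= 21.00


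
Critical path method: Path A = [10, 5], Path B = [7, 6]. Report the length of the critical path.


Path A: 10 + 5 = 15
Path B: 7 + 6 = 13
Critical path = longest = max(15, 13)
= 15 (Path A)


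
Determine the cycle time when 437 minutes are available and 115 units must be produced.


Cycle time = available time / demand
= 437 / 115
= 3.80 min/unit


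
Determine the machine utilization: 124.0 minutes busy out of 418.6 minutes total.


Utilization = busy / total × 100
= 124.0 / 418.6 × 100
= 29.6%


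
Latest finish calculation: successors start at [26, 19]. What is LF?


LF = min of all successor start times
Successors start at: [26, 19]
LF = min(26, 19)
= 19


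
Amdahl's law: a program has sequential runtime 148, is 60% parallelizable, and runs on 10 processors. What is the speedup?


Amdahl's law: T_p = T × ((1-p) + p/N)
= 148 × ((1-0.6) + 0.6/10)
= 148 × (0.40 + 0.0600)
= 148 × 0.4600
= 68.08
Speedup = 148/68.08
= 2.17×


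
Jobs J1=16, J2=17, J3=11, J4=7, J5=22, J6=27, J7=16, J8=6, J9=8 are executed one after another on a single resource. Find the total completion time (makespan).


Sequential makespan: sum all processing times
= 16 + 17 + 11 + 7 + 22 + 27 + 16 + 6 + 8
= 130 time units


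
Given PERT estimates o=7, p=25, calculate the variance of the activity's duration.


σ² = ((p - o) / 6)² = (p - o)² / 36
= (25 - 7)² / 36
= 18² / 36
= 324 / 36
= 9.0000


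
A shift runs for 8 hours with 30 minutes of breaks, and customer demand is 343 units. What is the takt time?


Available = 8×60 - 30 = 450 min
Takt time = 450 / 343
= 1.31 min/unit


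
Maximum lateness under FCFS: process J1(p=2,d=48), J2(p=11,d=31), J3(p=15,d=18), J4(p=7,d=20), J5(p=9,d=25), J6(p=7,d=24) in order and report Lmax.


Lateness per job (L = C - d):
  J1: C=2, d=48, L=-46
  J2: C=13, d=31, L=-18
  J3: C=28, d=18, L=10
  J4: C=35, d=20, L=15
  J5: C=44, d=25, L=19
  J6: C=51, d=24, L=27
Lmax = max(-46, -18, 10, 15, 19, 27)
= 27


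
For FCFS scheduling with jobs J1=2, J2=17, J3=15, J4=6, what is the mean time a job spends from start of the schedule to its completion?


Completion times:
  J1: completes at 2
  J2: completes at 19
  J3: completes at 34
  J4: completes at 40
Sum = 95
Average = 95/4
= 23.75


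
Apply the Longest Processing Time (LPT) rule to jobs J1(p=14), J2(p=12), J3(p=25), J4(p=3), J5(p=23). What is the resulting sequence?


LPT: sort by longest processing time first
  J3: p=25
  J5: p=23
  J1: p=14
  J2: p=12
  J4: p=3
Order: J3 → J5 → J1 → J2 → J4


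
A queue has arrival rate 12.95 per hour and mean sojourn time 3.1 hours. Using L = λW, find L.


Little's law: L = λ × W
= 12.95 × 3.1
= 40.14


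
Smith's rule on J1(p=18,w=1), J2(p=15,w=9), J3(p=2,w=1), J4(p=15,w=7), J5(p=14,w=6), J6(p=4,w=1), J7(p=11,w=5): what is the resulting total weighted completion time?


WSPT order (by p/w): J2 → J3 → J4 → J7 → J5 → J6 → J1
  J2: C=15, w·C=9×15=135
  J3: C=17, w·C=1×17=17
  J4: C=32, w·C=7×32=224
  J7: C=43, w·C=5×43=215
  J5: C=57, w·C=6×57=342
  J6: C=61, w·C=1×61=61
  J1: C=79, w·C=1×79=79
Σ w·C = 1073
= 1073


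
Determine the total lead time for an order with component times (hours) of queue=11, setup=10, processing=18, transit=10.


Lead time = queue + setup + processing + transit
= 11 + 10 + 18 + 10
= 49 hours


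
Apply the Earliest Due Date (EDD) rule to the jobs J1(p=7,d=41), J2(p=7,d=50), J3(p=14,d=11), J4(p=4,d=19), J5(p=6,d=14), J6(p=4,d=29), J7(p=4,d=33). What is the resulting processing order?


EDD: sort by earliest due date
  J3: d=11, p=14
  J5: d=14, p=6
  J4: d=19, p=4
  J6: d=29, p=4
  J7: d=33, p=4
  J1: d=41, p=7
  J2: d=50, p=7
Order: J3 → J5 → J4 → J6 → J7 → J1 → J2


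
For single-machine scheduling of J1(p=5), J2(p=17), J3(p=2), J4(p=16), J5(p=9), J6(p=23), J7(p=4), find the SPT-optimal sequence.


SPT: sort by shortest processing time
  J3: p=2
  J7: p=4
  J1: p=5
  J5: p=9
  J4: p=16
  J2: p=17
  J6: p=23
Order: J3 → J7 → J1 → J5 → J4 → J2 → J6


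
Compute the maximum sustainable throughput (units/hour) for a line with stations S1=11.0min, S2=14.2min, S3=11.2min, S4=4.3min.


Bottleneck = longest station time
Station times: [11.0, 14.2, 11.2, 4.3]
Max = 14.2 min
Rate = 60 / 14.2
= 4.23 units/hour (bottleneck: 14.2min)


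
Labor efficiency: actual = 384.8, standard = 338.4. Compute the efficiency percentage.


Efficiency = (actual / standard) × 100
= (384.8 / 338.4) × 100
= 113.7%


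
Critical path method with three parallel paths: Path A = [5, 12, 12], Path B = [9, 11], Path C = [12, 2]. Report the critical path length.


Path A: 5 + 12 + 12 = 29
Path B: 9 + 11 = 20
Path C: 12 + 2 = 14
Critical path = longest = max(29, 20, 14)
= 29 (Path A)


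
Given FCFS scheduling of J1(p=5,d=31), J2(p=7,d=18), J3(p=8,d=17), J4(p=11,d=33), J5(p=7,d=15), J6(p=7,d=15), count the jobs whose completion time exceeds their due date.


Completion vs due date:
  J1: C=5, d=31 → on time
  J2: C=12, d=18 → on time
  J3: C=20, d=17 → TARDY
  J4: C=31, d=33 → on time
  J5: C=38, d=15 → TARDY
  J6: C=45, d=15 → TARDY
Tardy jobs: J3, J5, J6
Count = 3


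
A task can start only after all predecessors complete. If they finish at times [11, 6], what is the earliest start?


ES = max of all predecessor completion times
Predecessors: [11, 6]
ES = max(11, 6)
= 11


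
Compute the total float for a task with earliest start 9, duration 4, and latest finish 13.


EF = ES + duration = 9 + 4 = 13
LS = LF - duration = 13 - 4 = 9
Total Float = LF - EF = 13 - 13
(or LS - ES = 9 - 9)
= 0


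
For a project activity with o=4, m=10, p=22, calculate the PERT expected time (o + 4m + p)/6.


te = (o + 4m + p) / 6
= (4 + 4×10 + 22) / 6
= (4 + 40 + 22) / 6
= 66 / 6
= 11.00


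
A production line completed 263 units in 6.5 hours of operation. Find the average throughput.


Throughput = units / time
= 263 / 6.5
= 40.5 units/hour


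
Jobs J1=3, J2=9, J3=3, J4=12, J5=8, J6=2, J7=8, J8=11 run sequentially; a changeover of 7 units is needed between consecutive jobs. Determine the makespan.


Makespan = Σ processing + (n-1) × setup
= (3 + 9 + 3 + 12 + 8 + 2 + 8 + 11) + (8-1)×7
= 56 + 49
= 105 time units


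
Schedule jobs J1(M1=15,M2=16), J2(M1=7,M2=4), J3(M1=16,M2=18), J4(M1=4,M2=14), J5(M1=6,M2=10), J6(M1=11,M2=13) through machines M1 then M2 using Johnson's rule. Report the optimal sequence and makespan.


Johnson's rule:
Group 1 (M1≤M2, sort by M1): ['J4', 'J5', 'J6', 'J1', 'J3']
Group 2 (M1>M2, sort desc M2): ['J2']
Sequence: J4 → J5 → J6 → J1 → J3 → J2
Makespan calculation:
  J4: M1 done=4, M2 done=18
  J5: M1 done=10, M2 done=28
  J6: M1 done=21, M2 done=41
  J1: M1 done=36, M2 done=57
  J3: M1 done=52, M2 done=75
  J2: M1 done=59, M2 done=79
= Sequence: J4 → J5 → J6 → J1 → J3 → J2, Makespan: 79


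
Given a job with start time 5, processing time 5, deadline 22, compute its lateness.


Completion = 5 + 5 = 10
Lateness = C - d = 10 - 22
= -12


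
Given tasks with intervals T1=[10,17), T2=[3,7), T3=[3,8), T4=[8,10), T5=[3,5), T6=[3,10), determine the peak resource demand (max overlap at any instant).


Check each time point for overlaps:
  t=3: 4 tasks active (T2, T3, T5, T6)
Max concurrent = 4


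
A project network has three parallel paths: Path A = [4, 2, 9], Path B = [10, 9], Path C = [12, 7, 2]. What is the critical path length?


Path A: 4 + 2 + 9 = 15
Path B: 10 + 9 = 19
Path C: 12 + 7 + 2 = 21
Critical path = longest = max(15, 19, 21)
= 21 (Path C)


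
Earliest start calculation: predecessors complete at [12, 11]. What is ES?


ES = max of all predecessor completion times
Predecessors: [12, 11]
ES = max(12, 11)
= 12


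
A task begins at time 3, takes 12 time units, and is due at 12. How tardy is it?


Completion = start + processing = 3 + 12 = 15
Tardiness = max(0, C - d) = max(0, 15 - 12)
= max(0, 3)
= 3


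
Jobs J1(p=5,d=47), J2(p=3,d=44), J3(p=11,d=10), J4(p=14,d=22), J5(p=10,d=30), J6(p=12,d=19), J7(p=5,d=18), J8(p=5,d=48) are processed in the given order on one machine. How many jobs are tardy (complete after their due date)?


Completion vs due date:
  J1: C=5, d=47 → on time
  J2: C=8, d=44 → on time
  J3: C=19, d=10 → TARDY
  J4: C=33, d=22 → TARDY
  J5: C=43, d=30 → TARDY
  J6: C=55, d=19 → TARDY
  J7: C=60, d=18 → TARDY
  J8: C=65, d=48 → TARDY
Tardy jobs: J3, J4, J5, J6, J7, J8
Count = 6


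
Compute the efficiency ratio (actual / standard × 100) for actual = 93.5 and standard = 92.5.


Efficiency = (actual / standard) × 100
= (93.5 / 92.5) × 100
= 101.1%


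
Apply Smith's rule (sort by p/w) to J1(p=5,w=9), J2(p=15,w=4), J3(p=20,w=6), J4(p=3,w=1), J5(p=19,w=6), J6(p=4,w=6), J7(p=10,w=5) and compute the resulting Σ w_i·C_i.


WSPT order (by p/w): J1 → J6 → J7 → J4 → J5 → J3 → J2
  J1: C=5, w·C=9×5=45
  J6: C=9, w·C=6×9=54
  J7: C=19, w·C=5×19=95
  J4: C=22, w·C=1×22=22
  J5: C=41, w·C=6×41=246
  J3: C=61, w·C=6×61=366
  J2: C=76, w·C=4×76=304
Σ w·C = 1132
= 1132


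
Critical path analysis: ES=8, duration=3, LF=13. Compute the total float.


EF = ES + duration = 8 + 3 = 11
LS = LF - duration = 13 - 3 = 10
Total Float = LF - EF = 13 - 11
(or LS - ES = 10 - 8)
= 2


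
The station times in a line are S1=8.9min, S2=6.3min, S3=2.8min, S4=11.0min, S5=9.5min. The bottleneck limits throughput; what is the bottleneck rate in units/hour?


Bottleneck = longest station time
Station times: [8.9, 6.3, 2.8, 11.0, 9.5]
Max = 11.0 min
Rate = 60 / 11.0
= 5.45 units/hour (bottleneck: 11.0min)


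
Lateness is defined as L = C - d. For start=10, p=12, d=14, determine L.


Completion = 10 + 12 = 22
Lateness = C - d = 22 - 14
= 8


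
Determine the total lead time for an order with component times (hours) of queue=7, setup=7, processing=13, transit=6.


Lead time = queue + setup + processing + transit
= 7 + 7 + 13 + 6
= 33 hours


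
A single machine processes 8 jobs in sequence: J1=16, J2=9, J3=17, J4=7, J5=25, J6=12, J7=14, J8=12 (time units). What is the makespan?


Sequential makespan: sum all processing times
= 16 + 9 + 17 + 7 + 25 + 12 + 14 + 12
= 112 time units


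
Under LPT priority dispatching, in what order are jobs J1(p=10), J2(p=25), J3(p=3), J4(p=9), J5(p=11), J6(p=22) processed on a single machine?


LPT: sort by longest processing time first
  J2: p=25
  J6: p=22
  J5: p=11
  J1: p=10
  J4: p=9
  J3: p=3
Order: J2 → J6 → J5 → J1 → J4 → J3


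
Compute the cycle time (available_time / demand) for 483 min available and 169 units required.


Cycle time = available time / demand
= 483 / 169
= 2.86 min/unit


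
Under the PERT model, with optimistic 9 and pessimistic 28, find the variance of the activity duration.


σ² = ((p - o) / 6)² = (p - o)² / 36
= (28 - 9)² / 36
= 19² / 36
= 361 / 36
= 10.0278


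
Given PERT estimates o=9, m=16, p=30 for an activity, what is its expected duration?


te = (o + 4m + p) / 6
= (9 + 4×16 + 30) / 6
= (9 + 64 + 30) / 6
= 103 / 6
= 17.17


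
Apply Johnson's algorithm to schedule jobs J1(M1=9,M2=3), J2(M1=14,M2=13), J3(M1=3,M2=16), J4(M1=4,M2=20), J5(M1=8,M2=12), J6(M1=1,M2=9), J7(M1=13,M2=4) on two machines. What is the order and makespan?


Johnson's rule:
Group 1 (M1≤M2, sort by M1): ['J6', 'J3', 'J4', 'J5']
Group 2 (M1>M2, sort desc M2): ['J2', 'J7', 'J1']
Sequence: J6 → J3 → J4 → J5 → J2 → J7 → J1
Makespan calculation:
  J6: M1 done=1, M2 done=10
  J3: M1 done=4, M2 done=26
  J4: M1 done=8, M2 done=46
  J5: M1 done=16, M2 done=58
  J2: M1 done=30, M2 done=71
  J7: M1 done=43, M2 done=75
  J1: M1 done=52, M2 done=78
= Sequence: J6 → J3 → J4 → J5 → J2 → J7 → J1, Makespan: 78


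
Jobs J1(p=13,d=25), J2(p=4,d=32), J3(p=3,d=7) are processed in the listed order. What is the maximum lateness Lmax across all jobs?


Lateness per job (L = C - d):
  J1: C=13, d=25, L=-12
  J2: C=17, d=32, L=-15
  J3: C=20, d=7, L=13
Lmax = max(-12, -15, 13)
= 13


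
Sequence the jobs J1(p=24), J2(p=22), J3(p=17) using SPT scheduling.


SPT: sort by shortest processing time
  J3: p=17
  J2: p=22
  J1: p=24
Order: J3 → J2 → J1


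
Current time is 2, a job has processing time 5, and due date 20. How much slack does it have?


Slack = due - current_time - processing
= 20 - 2 - 5
= 13


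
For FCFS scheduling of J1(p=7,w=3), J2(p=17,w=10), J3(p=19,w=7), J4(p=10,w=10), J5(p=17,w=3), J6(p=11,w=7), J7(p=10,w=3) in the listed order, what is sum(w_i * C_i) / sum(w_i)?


Completion times:
  J1: C=7, w×C=3×7=21
  J2: C=24, w×C=10×24=240
  J3: C=43, w×C=7×43=301
  J4: C=53, w×C=10×53=530
  J5: C=70, w×C=3×70=210
  J6: C=81, w×C=7×81=567
  J7: C=91, w×C=3×91=273
Sum w×C = 2142
Sum w = 43
Weighted avg = 2142/43
= 49.81


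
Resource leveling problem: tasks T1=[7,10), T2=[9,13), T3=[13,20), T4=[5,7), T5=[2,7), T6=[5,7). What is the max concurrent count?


Check each time point for overlaps:
  t=5: 3 tasks active (T4, T5, T6)
Max concurrent = 3


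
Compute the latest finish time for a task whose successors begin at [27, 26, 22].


LF = min of all successor start times
Successors start at: [27, 26, 22]
LF = min(27, 26, 22)
= 22


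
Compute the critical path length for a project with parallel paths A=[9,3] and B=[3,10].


Path A: 9 + 3 = 12
Path B: 3 + 10 = 13
Critical path = longest = max(12, 13)
= 13 (Path B)


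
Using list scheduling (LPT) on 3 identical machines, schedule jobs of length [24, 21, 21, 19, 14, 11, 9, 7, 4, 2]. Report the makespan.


Jobs (LPT sorted): [24, 21, 21, 19, 14, 11, 9, 7, 4, 2]
Machines: 3
  J=24 → Machine 1 (load: 0+24=24)
  J=21 → Machine 2 (load: 0+21=21)
  J=21 → Machine 3 (load: 0+21=21)
  J=19 → Machine 2 (load: 21+19=40)
  J=14 → Machine 3 (load: 21+14=35)
  J=11 → Machine 1 (load: 24+11=35)
  J=9 → Machine 1 (load: 35+9=44)
  J=7 → Machine 3 (load: 35+7=42)
  J=4 → Machine 2 (load: 40+4=44)
  J=2 → Machine 3 (load: 42+2=44)
Machine loads: [44, 44, 44]
Makespan = max = 44 time units


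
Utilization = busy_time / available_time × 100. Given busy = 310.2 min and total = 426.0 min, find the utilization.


Utilization = busy / total × 100
= 310.2 / 426.0 × 100
= 72.8%


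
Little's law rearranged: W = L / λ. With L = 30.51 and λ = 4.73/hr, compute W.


Little's law: L = λW → W = L / λ
= 30.51 / 4.73
= 6.45 hours


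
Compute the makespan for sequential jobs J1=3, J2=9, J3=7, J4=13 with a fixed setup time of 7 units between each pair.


Makespan = Σ processing + (n-1) × setup
= (3 + 9 + 7 + 13) + (4-1)×7
= 32 + 21
= 53 time units


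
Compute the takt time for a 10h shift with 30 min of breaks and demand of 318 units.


Available = 10×60 - 30 = 570 min
Takt time = 570 / 318
= 1.79 min/unit


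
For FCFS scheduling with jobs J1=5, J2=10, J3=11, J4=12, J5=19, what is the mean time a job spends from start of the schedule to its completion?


Completion times:
  J1: completes at 5
  J2: completes at 15
  J3: completes at 26
  J4: completes at 38
  J5: completes at 57
Sum = 141
Average = 141/5
= 28.20


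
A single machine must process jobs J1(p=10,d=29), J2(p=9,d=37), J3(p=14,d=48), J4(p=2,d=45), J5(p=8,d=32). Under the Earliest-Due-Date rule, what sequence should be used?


EDD: sort by earliest due date
  J1: d=29, p=10
  J5: d=32, p=8
  J2: d=37, p=9
  J4: d=45, p=2
  J3: d=48, p=14
Order: J1 → J5 → J2 → J4 → J3


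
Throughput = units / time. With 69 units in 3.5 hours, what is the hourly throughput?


Throughput = units / time
= 69 / 3.5
= 19.7 units/hour


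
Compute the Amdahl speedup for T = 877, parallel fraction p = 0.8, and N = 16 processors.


Amdahl's law: T_p = T × ((1-p) + p/N)
= 877 × ((1-0.8) + 0.8/16)
= 877 × (0.20 + 0.0500)
= 877 × 0.2500
= 219.25
Speedup = 877/219.25
= 4.00×


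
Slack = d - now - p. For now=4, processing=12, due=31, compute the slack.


Slack = due - current_time - processing
= 31 - 4 - 12
= 15


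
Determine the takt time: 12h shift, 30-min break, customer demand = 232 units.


Available = 12×60 - 30 = 690 min
Takt time = 690 / 232
= 2.97 min/unit


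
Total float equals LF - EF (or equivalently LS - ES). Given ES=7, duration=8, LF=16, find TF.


EF = ES + duration = 7 + 8 = 15
LS = LF - duration = 16 - 8 = 8
Total Float = LF - EF = 16 - 15
(or LS - ES = 8 - 7)
= 1


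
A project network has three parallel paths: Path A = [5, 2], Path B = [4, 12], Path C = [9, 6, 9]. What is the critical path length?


Path A: 5 + 2 = 7
Path B: 4 + 12 = 16
Path C: 9 + 6 + 9 = 24
Critical path = longest = max(7, 16, 24)
= 24 (Path C)


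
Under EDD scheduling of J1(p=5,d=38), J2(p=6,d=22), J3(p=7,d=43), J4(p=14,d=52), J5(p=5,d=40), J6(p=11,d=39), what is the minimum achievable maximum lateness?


EDD order: J2 → J1 → J6 → J5 → J3 → J4
Completion and lateness:
  J2: C=6, d=22, L=6-22=-16
  J1: C=11, d=38, L=11-38=-27
  J6: C=22, d=39, L=22-39=-17
  J5: C=27, d=40, L=27-40=-13
  J3: C=34, d=43, L=34-43=-9
  J4: C=48, d=52, L=48-52=-4
Lmax = max(-16, -27, -17, -13, -9, -4)
= -4


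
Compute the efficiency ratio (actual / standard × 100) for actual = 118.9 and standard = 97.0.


Efficiency = (actual / standard) × 100
= (118.9 / 97.0) × 100
= 122.6%


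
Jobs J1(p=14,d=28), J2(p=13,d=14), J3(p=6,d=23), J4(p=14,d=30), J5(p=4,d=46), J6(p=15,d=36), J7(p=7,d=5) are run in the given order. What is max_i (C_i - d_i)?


Lateness per job (L = C - d):
  J1: C=14, d=28, L=-14
  J2: C=27, d=14, L=13
  J3: C=33, d=23, L=10
  J4: C=47, d=30, L=17
  J5: C=51, d=46, L=5
  J6: C=66, d=36, L=30
  J7: C=73, d=5, L=68
Lmax = max(-14, 13, 10, 17, 5, 30, 68)
= 68


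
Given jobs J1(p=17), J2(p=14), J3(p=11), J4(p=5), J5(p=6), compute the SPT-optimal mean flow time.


SPT order: J4 → J5 → J3 → J2 → J1
Completion times:
  J4: C=5
  J5: C=11
  J3: C=22
  J2: C=36
  J1: C=53
Sum = 127, n = 5
Mean flow = 127/5
= 25.40


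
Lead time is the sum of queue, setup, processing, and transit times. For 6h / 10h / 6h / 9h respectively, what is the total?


Lead time = queue + setup + processing + transit
= 6 + 10 + 6 + 9
= 31 hours


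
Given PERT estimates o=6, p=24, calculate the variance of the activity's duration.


σ² = ((p - o) / 6)² = (p - o)² / 36
= (24 - 6)² / 36
= 18² / 36
= 324 / 36
= 9.0000


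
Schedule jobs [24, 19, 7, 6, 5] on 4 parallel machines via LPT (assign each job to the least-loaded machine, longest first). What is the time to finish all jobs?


Jobs (LPT sorted): [24, 19, 7, 6, 5]
Machines: 4
  J=24 → Machine 1 (load: 0+24=24)
  J=19 → Machine 2 (load: 0+19=19)
  J=7 → Machine 3 (load: 0+7=7)
  J=6 → Machine 4 (load: 0+6=6)
  J=5 → Machine 4 (load: 6+5=11)
Machine loads: [24, 19, 7, 11]
Makespan = max = 24 time units


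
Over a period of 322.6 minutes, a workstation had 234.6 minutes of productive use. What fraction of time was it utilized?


Utilization = busy / total × 100
= 234.6 / 322.6 × 100
= 72.7%


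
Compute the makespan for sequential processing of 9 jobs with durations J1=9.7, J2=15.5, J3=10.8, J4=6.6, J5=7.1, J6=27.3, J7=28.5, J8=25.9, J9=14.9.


Sequential makespan: sum all processing times
= 9.7 + 15.5 + 10.8 + 6.6 + 7.1 + 27.3 + 28.5 + 25.9 + 14.9
= 146.3 time units


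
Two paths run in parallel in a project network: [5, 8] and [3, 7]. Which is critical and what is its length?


Path A: 5 + 8 = 13
Path B: 3 + 7 = 10
Critical path = longest = max(13, 10)
= 13 (Path A)


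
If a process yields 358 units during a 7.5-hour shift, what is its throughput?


Throughput = units / time
= 358 / 7.5
= 47.7 units/hour


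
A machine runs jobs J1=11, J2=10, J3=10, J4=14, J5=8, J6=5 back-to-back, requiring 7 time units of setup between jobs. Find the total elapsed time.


Makespan = Σ processing + (n-1) × setup
= (11 + 10 + 10 + 14 + 8 + 5) + (6-1)×7
= 58 + 35
= 93 time units


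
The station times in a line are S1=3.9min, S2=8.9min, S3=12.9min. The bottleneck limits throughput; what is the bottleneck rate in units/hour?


Bottleneck = longest station time
Station times: [3.9, 8.9, 12.9]
Max = 12.9 min
Rate = 60 / 12.9
= 4.65 units/hour (bottleneck: 12.9min)


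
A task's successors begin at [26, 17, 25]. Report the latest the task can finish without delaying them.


LF = min of all successor start times
Successors start at: [26, 17, 25]
LF = min(26, 17, 25)
= 17


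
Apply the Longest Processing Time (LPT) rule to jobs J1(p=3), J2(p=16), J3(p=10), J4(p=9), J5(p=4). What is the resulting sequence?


LPT: sort by longest processing time first
  J2: p=16
  J3: p=10
  J4: p=9
  J5: p=4
  J1: p=3
Order: J2 → J3 → J4 → J5 → J1


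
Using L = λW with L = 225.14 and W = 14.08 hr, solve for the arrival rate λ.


Little's law: L = λW → λ = L / W
= 225.14 / 14.08
= 15.99 per hour


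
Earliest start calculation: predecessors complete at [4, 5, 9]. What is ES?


ES = max of all predecessor completion times
Predecessors: [4, 5, 9]
ES = max(4, 5, 9)
= 9


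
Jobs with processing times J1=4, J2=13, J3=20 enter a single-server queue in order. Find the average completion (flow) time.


Completion times:
  J1: completes at 4
  J2: completes at 17
  J3: completes at 37
Sum = 58
Average = 58/3
= 19.33


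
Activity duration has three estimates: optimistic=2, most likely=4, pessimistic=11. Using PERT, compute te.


te = (o + 4m + p) / 6
= (2 + 4×4 + 11) / 6
= (2 + 16 + 11) / 6
= 29 / 6
= 4.83


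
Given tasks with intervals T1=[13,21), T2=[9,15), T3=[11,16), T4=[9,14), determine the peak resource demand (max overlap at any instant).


Check each time point for overlaps:
  t=13: 4 tasks active (T1, T2, T3, T4)
Max concurrent = 4


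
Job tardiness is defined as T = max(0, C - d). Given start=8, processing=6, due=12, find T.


Completion = start + processing = 8 + 6 = 14
Tardiness = max(0, C - d) = max(0, 14 - 12)
= max(0, 2)
= 2


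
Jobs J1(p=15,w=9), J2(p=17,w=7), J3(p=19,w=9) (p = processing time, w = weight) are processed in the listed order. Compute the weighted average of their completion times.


Completion times:
  J1: C=15, w×C=9×15=135
  J2: C=32, w×C=7×32=224
  J3: C=51, w×C=9×51=459
Sum w×C = 818
Sum w = 25
Weighted avg = 818/25
= 32.72


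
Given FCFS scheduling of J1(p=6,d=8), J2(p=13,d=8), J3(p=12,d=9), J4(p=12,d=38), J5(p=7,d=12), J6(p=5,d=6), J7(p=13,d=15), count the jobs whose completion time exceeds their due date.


Completion vs due date:
  J1: C=6, d=8 → on time
  J2: C=19, d=8 → TARDY
  J3: C=31, d=9 → TARDY
  J4: C=43, d=38 → TARDY
  J5: C=50, d=12 → TARDY
  J6: C=55, d=6 → TARDY
  J7: C=68, d=15 → TARDY
Tardy jobs: J2, J3, J4, J5, J6, J7
Count = 6


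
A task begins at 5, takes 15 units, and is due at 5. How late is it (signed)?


Completion = 5 + 15 = 20
Lateness = C - d = 20 - 5
= 15


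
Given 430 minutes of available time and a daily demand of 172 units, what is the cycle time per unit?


Cycle time = available time / demand
= 430 / 172
= 2.50 min/unit


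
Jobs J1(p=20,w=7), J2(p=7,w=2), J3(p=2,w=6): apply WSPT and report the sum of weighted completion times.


WSPT order (by p/w): J3 → J1 → J2
  J3: C=2, w·C=6×2=12
  J1: C=22, w·C=7×22=154
  J2: C=29, w·C=2×29=58
Σ w·C = 224
= 224


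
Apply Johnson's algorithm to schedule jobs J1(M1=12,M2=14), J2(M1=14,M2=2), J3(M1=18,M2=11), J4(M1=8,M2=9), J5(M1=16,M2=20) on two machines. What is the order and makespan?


Johnson's rule:
Group 1 (M1≤M2, sort by M1): ['J4', 'J1', 'J5']
Group 2 (M1>M2, sort desc M2): ['J3', 'J2']
Sequence: J4 → J1 → J5 → J3 → J2
Makespan calculation:
  J4: M1 done=8, M2 done=17
  J1: M1 done=20, M2 done=34
  J5: M1 done=36, M2 done=56
  J3: M1 done=54, M2 done=67
  J2: M1 done=68, M2 done=70
= Sequence: J4 → J1 → J5 → J3 → J2, Makespan: 70


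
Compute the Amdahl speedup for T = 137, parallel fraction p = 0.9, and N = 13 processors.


Amdahl's law: T_p = T × ((1-p) + p/N)
= 137 × ((1-0.9) + 0.9/13)
= 137 × (0.10 + 0.0692)
= 137 × 0.1692
= 23.18
Speedup = 137/23.18
= 5.91×


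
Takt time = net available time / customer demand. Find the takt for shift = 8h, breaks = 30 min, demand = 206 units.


Available = 8×60 - 30 = 450 min
Takt time = 450 / 206
= 2.18 min/unit


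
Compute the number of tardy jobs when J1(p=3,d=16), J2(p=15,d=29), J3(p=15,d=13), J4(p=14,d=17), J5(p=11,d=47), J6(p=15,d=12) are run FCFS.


Completion vs due date:
  J1: C=3, d=16 → on time
  J2: C=18, d=29 → on time
  J3: C=33, d=13 → TARDY
  J4: C=47, d=17 → TARDY
  J5: C=58, d=47 → TARDY
  J6: C=73, d=12 → TARDY
Tardy jobs: J3, J4, J5, J6
Count = 4


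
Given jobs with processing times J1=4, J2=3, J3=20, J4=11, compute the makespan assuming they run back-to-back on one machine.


Sequential makespan: sum all processing times
= 4 + 3 + 20 + 11
= 38 time units


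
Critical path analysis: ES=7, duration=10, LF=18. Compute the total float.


EF = ES + duration = 7 + 10 = 17
LS = LF - duration = 18 - 10 = 8
Total Float = LF - EF = 18 - 17
(or LS - ES = 8 - 7)
= 1


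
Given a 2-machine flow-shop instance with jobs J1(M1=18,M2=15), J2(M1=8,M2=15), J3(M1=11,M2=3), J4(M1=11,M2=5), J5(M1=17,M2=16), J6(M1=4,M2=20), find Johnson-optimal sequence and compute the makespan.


Johnson's rule:
Group 1 (M1≤M2, sort by M1): ['J6', 'J2']
Group 2 (M1>M2, sort desc M2): ['J5', 'J1', 'J4', 'J3']
Sequence: J6 → J2 → J5 → J1 → J4 → J3
Makespan calculation:
  J6: M1 done=4, M2 done=24
  J2: M1 done=12, M2 done=39
  J5: M1 done=29, M2 done=55
  J1: M1 done=47, M2 done=70
  J4: M1 done=58, M2 done=75
  J3: M1 done=69, M2 done=78
= Sequence: J6 → J2 → J5 → J1 → J4 → J3, Makespan: 78


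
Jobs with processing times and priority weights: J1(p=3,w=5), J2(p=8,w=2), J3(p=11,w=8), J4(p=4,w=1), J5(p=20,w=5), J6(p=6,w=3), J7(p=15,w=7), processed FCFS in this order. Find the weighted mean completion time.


Completion times:
  J1: C=3, w×C=5×3=15
  J2: C=11, w×C=2×11=22
  J3: C=22, w×C=8×22=176
  J4: C=26, w×C=1×26=26
  J5: C=46, w×C=5×46=230
  J6: C=52, w×C=3×52=156
  J7: C=67, w×C=7×67=469
Sum w×C = 1094
Sum w = 31
Weighted avg = 1094/31
= 35.29


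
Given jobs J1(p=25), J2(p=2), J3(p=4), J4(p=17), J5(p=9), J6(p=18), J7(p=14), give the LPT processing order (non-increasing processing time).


LPT: sort by longest processing time first
  J1: p=25
  J6: p=18
  J4: p=17
  J7: p=14
  J5: p=9
  J3: p=4
  J2: p=2
Order: J1 → J6 → J4 → J7 → J5 → J3 → J2


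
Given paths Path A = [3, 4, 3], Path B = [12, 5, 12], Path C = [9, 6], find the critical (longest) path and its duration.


Path A: 3 + 4 + 3 = 10
Path B: 12 + 5 + 12 = 29
Path C: 9 + 6 = 15
Critical path = longest = max(10, 29, 15)
= 29 (Path B)


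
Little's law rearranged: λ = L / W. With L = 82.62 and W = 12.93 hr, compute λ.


Little's law: L = λW → λ = L / W
= 82.62 / 12.93
= 6.39 per hour


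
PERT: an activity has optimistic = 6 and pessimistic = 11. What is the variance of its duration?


σ² = ((p - o) / 6)² = (p - o)² / 36
= (11 - 6)² / 36
= 5² / 36
= 25 / 36
= 0.6944


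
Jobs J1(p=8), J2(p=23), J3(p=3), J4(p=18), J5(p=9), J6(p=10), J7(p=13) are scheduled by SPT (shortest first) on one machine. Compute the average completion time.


SPT order: J3 → J1 → J5 → J6 → J7 → J4 → J2
Completion times:
  J3: C=3
  J1: C=11
  J5: C=20
  J6: C=30
  J7: C=43
  J4: C=61
  J2: C=84
Sum = 252, n = 7
Mean flow = 252/7
= 36.00


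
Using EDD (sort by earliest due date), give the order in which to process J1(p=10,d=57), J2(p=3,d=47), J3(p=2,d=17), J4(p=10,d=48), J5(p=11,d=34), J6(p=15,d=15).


EDD: sort by earliest due date
  J6: d=15, p=15
  J3: d=17, p=2
  J5: d=34, p=11
  J2: d=47, p=3
  J4: d=48, p=10
  J1: d=57, p=10
Order: J6 → J3 → J5 → J2 → J4 → J1


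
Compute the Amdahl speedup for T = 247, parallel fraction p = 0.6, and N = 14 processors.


Amdahl's law: T_p = T × ((1-p) + p/N)
= 247 × ((1-0.6) + 0.6/14)
= 247 × (0.40 + 0.0429)
= 247 × 0.4429
= 109.39
Speedup = 247/109.39
= 2.26×


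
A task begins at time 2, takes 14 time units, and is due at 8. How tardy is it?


Completion = start + processing = 2 + 14 = 16
Tardiness = max(0, C - d) = max(0, 16 - 8)
= max(0, 8)
= 8


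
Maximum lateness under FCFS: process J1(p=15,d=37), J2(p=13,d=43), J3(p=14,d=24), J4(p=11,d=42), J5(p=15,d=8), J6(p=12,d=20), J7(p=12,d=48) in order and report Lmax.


Lateness per job (L = C - d):
  J1: C=15, d=37, L=-22
  J2: C=28, d=43, L=-15
  J3: C=42, d=24, L=18
  J4: C=53, d=42, L=11
  J5: C=68, d=8, L=60
  J6: C=80, d=20, L=60
  J7: C=92, d=48, L=44
Lmax = max(-22, -15, 18, 11, 60, 60, 44)
= 60


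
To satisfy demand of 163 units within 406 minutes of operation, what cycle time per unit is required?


Cycle time = available time / demand
= 406 / 163
= 2.49 min/unit


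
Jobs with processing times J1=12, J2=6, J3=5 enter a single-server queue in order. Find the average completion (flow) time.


Completion times:
  J1: completes at 12
  J2: completes at 18
  J3: completes at 23
Sum = 53
Average = 53/3
= 17.67


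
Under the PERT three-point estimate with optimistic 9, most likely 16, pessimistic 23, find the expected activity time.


te = (o + 4m + p) / 6
= (9 + 4×16 + 23) / 6
= (9 + 64 + 23) / 6
= 96 / 6
= 16.00


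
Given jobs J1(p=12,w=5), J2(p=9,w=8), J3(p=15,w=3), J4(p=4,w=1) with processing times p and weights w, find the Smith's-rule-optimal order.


WSPT (Smith's rule): sort by p/w ascending
  J2: p/w = 9/8 = 1.125
  J1: p/w = 12/5 = 2.400
  J4: p/w = 4/1 = 4.000
  J3: p/w = 15/3 = 5.000
Order: J2 → J1 → J4 → J3


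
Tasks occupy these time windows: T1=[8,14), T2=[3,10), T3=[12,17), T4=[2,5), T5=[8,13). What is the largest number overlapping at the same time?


Check each time point for overlaps:
  t=8: 3 tasks active (T1, T2, T5)
Max concurrent = 3


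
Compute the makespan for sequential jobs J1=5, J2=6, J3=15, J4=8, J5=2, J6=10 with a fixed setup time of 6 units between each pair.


Makespan = Σ processing + (n-1) × setup
= (5 + 6 + 15 + 8 + 2 + 10) + (6-1)×6
= 46 + 30
= 76 time units


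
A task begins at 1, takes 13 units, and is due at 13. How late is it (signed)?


Completion = 1 + 13 = 14
Lateness = C - d = 14 - 13
= 1


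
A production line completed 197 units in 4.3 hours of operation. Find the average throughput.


Throughput = units / time
= 197 / 4.3
= 45.8 units/hour


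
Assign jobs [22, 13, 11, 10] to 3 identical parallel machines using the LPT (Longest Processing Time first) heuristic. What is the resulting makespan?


Jobs (LPT sorted): [22, 13, 11, 10]
Machines: 3
  J=22 → Machine 1 (load: 0+22=22)
  J=13 → Machine 2 (load: 0+13=13)
  J=11 → Machine 3 (load: 0+11=11)
  J=10 → Machine 3 (load: 11+10=21)
Machine loads: [22, 13, 21]
Makespan = max = 22 time units


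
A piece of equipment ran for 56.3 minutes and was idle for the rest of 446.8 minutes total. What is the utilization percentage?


Utilization = busy / total × 100
= 56.3 / 446.8 × 100
= 12.6%


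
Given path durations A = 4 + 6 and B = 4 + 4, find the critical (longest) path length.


Path A: 4 + 6 = 10
Path B: 4 + 4 = 8
Critical path = longest = max(10, 8)
= 10 (Path A)


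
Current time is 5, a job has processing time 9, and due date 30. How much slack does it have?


Slack = due - current_time - processing
= 30 - 5 - 9
= 16


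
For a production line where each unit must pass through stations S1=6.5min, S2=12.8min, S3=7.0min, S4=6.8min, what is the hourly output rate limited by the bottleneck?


Bottleneck = longest station time
Station times: [6.5, 12.8, 7.0, 6.8]
Max = 12.8 min
Rate = 60 / 12.8
= 4.69 units/hour (bottleneck: 12.8min)


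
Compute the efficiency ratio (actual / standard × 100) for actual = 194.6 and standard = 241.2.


Efficiency = (actual / standard) × 100
= (194.6 / 241.2) × 100
= 80.7%


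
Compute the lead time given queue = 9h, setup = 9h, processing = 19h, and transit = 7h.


Lead time = queue + setup + processing + transit
= 9 + 9 + 19 + 7
= 44 hours


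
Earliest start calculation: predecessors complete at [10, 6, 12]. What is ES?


ES = max of all predecessor completion times
Predecessors: [10, 6, 12]
ES = max(10, 6, 12)
= 12


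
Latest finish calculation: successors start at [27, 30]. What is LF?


LF = min of all successor start times
Successors start at: [27, 30]
LF = min(27, 30)
= 27


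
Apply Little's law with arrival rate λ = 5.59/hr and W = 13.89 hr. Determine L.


Little's law: L = λ × W
= 5.59 × 13.89
= 77.65


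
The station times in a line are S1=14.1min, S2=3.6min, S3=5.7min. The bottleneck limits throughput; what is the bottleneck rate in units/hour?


Bottleneck = longest station time
Station times: [14.1, 3.6, 5.7]
Max = 14.1 min
Rate = 60 / 14.1
= 4.26 units/hour (bottleneck: 14.1min)


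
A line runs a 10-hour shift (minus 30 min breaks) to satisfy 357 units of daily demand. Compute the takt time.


Available = 10×60 - 30 = 570 min
Takt time = 570 / 357
= 1.60 min/unit


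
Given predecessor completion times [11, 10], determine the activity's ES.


ES = max of all predecessor completion times
Predecessors: [11, 10]
ES = max(11, 10)
= 11


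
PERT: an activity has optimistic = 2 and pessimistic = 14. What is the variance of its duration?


σ² = ((p - o) / 6)² = (p - o)² / 36
= (14 - 2)² / 36
= 12² / 36
= 144 / 36
= 4.0000


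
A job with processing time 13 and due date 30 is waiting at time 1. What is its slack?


Slack = due - current_time - processing
= 30 - 1 - 13
= 16


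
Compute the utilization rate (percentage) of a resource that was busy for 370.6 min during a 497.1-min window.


Utilization = busy / total × 100
= 370.6 / 497.1 × 100
= 74.6%


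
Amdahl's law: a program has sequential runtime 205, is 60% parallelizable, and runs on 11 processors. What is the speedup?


Amdahl's law: T_p = T × ((1-p) + p/N)
= 205 × ((1-0.6) + 0.6/11)
= 205 × (0.40 + 0.0545)
= 205 × 0.4545
= 93.18
Speedup = 205/93.18
= 2.20×


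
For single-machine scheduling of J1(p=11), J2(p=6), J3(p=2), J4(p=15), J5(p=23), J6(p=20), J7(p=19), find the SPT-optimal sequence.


SPT: sort by shortest processing time
  J3: p=2
  J2: p=6
  J1: p=11
  J4: p=15
  J7: p=19
  J6: p=20
  J5: p=23
Order: J3 → J2 → J1 → J4 → J7 → J6 → J5


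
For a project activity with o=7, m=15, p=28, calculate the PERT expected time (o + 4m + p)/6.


te = (o + 4m + p) / 6
= (7 + 4×15 + 28) / 6
= (7 + 60 + 28) / 6
= 95 / 6
= 15.83


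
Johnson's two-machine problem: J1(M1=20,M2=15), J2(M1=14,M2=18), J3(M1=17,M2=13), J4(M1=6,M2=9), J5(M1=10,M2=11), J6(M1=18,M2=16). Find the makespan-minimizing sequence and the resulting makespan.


Johnson's rule:
Group 1 (M1≤M2, sort by M1): ['J4', 'J5', 'J2']
Group 2 (M1>M2, sort desc M2): ['J6', 'J1', 'J3']
Sequence: J4 → J5 → J2 → J6 → J1 → J3
Makespan calculation:
  J4: M1 done=6, M2 done=15
  J5: M1 done=16, M2 done=27
  J2: M1 done=30, M2 done=48
  J6: M1 done=48, M2 done=64
  J1: M1 done=68, M2 done=83
  J3: M1 done=85, M2 done=98
= Sequence: J4 → J5 → J2 → J6 → J1 → J3, Makespan: 98


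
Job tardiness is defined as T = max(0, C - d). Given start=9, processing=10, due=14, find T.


Completion = start + processing = 9 + 10 = 19
Tardiness = max(0, C - d) = max(0, 19 - 14)
= max(0, 5)
= 5


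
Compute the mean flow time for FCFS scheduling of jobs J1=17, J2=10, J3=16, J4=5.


Completion times:
  J1: completes at 17
  J2: completes at 27
  J3: completes at 43
  J4: completes at 48
Sum = 135
Average = 135/4
= 33.75


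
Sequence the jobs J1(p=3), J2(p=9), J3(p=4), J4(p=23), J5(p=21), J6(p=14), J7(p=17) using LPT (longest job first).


LPT: sort by longest processing time first
  J4: p=23
  J5: p=21
  J7: p=17
  J6: p=14
  J2: p=9
  J3: p=4
  J1: p=3
Order: J4 → J5 → J7 → J6 → J2 → J3 → J1


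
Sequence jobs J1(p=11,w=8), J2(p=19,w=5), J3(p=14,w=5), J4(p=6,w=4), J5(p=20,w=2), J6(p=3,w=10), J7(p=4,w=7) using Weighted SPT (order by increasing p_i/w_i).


WSPT (Smith's rule): sort by p/w ascending
  J6: p/w = 3/10 = 0.300
  J7: p/w = 4/7 = 0.571
  J1: p/w = 11/8 = 1.375
  J4: p/w = 6/4 = 1.500
  J3: p/w = 14/5 = 2.800
  J2: p/w = 19/5 = 3.800
  J5: p/w = 20/2 = 10.000
Order: J6 → J7 → J1 → J4 → J3 → J2 → J5


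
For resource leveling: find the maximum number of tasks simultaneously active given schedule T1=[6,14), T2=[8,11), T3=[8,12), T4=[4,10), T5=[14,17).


Check each time point for overlaps:
  t=8: 4 tasks active (T1, T2, T3, T4)
Max concurrent = 4


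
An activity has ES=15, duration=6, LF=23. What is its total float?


EF = ES + duration = 15 + 6 = 21
LS = LF - duration = 23 - 6 = 17
Total Float = LF - EF = 23 - 21
(or LS - ES = 17 - 15)
= 2
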